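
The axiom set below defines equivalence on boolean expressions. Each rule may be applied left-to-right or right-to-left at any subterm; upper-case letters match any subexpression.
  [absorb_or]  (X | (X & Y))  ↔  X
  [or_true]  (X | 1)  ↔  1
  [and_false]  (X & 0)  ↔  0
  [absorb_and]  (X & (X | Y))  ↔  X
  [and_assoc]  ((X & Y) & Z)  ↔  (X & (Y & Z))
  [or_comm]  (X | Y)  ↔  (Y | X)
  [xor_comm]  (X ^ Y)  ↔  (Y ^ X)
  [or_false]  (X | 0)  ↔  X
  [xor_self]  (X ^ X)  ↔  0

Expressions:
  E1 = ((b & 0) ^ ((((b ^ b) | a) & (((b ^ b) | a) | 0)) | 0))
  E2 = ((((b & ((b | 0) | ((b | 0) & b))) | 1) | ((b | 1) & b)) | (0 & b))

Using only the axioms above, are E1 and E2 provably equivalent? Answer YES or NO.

The axioms are sound identities: if E1 ↔* E2 then E1 and E2 evaluate identically under any assignment.
Under a=0, b=0: E1 evaluates to 0, E2 to 1. Distinct ⇒ no rewrite sequence connects them.

NO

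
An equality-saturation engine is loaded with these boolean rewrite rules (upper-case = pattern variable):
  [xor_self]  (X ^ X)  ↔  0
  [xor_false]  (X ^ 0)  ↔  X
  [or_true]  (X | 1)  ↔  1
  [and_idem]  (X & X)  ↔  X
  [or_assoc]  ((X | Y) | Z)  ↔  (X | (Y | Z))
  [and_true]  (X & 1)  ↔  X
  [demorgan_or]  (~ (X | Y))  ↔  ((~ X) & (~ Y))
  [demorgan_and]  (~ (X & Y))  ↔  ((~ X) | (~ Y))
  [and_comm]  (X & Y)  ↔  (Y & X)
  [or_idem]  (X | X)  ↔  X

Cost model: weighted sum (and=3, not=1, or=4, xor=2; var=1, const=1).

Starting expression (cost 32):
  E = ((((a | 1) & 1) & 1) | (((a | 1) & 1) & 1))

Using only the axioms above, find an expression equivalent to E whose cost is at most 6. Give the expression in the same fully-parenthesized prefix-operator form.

step 1: or_idem (→) rewrites ((((a | 1) & 1) & 1) | (((a | 1) & 1) & 1)) into (((a | 1) & 1) & 1)
step 2: and_true (→) rewrites (((a | 1) & 1) & 1) into ((a | 1) & 1)
step 3: and_true (→) rewrites ((a | 1) & 1) into (a | 1), reaching cost 6 (bound 6)

(a | 1)   [cost 6]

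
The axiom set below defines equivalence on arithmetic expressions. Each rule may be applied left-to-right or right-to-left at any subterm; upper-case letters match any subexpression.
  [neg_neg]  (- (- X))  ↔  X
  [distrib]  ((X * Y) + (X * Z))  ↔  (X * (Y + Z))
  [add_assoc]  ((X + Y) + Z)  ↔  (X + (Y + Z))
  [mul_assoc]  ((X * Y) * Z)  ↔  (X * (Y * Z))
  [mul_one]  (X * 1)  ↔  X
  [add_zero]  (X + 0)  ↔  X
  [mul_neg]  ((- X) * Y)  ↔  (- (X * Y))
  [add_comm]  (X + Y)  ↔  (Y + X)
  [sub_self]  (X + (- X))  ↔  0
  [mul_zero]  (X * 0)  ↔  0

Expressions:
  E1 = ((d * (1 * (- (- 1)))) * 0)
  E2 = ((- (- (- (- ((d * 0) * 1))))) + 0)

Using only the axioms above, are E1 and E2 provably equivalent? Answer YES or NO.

step 1: neg_neg (→) rewrites (- (- 1)) into 1, now ((d * (1 * 1)) * 0)
step 2: mul_one (→) rewrites (1 * 1) into 1, now ((d * 1) * 0)
step 3: mul_one (→) rewrites (d * 1) into d, now (d * 0)
step 4: add_zero (←) rewrites (d * 0) into ((d * 0) + 0)
step 5: mul_one (←) rewrites (d * 0) into ((d * 0) * 1), now (((d * 0) * 1) + 0)
step 6: neg_neg (←) rewrites ((d * 0) * 1) into (- (- ((d * 0) * 1))), now ((- (- ((d * 0) * 1))) + 0)
step 7: neg_neg (←) rewrites (- (- ((d * 0) * 1))) into (- (- (- (- ((d * 0) * 1))))), which is E2

YES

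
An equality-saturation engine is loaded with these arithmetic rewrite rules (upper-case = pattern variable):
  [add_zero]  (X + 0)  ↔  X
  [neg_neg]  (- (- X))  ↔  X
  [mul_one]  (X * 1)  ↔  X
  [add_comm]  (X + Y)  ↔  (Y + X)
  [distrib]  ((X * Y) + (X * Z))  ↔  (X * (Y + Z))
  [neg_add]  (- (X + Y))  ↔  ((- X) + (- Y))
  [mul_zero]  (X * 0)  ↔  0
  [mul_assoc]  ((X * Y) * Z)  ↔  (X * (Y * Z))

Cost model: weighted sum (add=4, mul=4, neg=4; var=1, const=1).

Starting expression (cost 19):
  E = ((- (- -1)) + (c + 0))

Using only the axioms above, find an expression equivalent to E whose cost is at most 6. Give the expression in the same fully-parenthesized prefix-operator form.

(1) (c + 0)  =[add_zero →]=  c    ⊢ ((- (- -1)) + c)
(2) ((- (- -1)) + c)  =[add_comm →]=  (c + (- (- -1)))
(3) (- (- -1))  =[neg_neg →]=  -1    ⊢ cost 6, within 6

(c + -1)   [cost 6]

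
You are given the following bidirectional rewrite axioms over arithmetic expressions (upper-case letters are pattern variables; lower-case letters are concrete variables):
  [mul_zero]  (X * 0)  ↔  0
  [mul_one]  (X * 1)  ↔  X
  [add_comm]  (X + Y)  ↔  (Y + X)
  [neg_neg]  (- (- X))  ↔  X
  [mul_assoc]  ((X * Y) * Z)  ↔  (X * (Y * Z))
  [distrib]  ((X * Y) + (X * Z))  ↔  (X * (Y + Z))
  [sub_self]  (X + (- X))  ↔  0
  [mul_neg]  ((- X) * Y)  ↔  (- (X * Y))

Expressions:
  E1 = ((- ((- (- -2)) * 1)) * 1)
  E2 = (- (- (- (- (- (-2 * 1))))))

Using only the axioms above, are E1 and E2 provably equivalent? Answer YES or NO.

YES

step 1: mul_one (→) rewrites ((- (- -2)) * 1) into (- (- -2)), now ((- (- (- -2))) * 1)
step 2: neg_neg (→) rewrites (- (- (- -2))) into (- -2), now ((- -2) * 1)
step 3: mul_one (→) rewrites ((- -2) * 1) into (- -2)
step 4: mul_one (←) rewrites -2 into (-2 * 1), now (- (-2 * 1))
step 5: neg_neg (←) rewrites (-2 * 1) into (- (- (-2 * 1))), now (- (- (- (-2 * 1))))
step 6: neg_neg (←) rewrites (- (- (-2 * 1))) into (- (- (- (- (-2 * 1))))), which is E2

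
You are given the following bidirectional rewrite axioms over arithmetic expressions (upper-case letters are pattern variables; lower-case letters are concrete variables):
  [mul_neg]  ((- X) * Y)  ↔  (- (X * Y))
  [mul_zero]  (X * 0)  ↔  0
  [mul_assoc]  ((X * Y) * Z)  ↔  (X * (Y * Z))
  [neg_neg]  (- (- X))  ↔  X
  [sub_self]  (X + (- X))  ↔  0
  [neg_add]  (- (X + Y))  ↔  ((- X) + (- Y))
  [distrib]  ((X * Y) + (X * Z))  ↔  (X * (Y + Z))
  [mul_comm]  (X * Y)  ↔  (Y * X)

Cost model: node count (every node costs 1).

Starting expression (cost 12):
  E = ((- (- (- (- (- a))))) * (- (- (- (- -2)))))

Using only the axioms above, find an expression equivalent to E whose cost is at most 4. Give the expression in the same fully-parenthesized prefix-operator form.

(- (a * -2))   [cost 4]

step 1: neg_neg (→) rewrites (- (- a)) into a, now ((- (- (- a))) * (- (- (- (- -2)))))
step 2: neg_neg (→) rewrites (- (- -2)) into -2, now ((- (- (- a))) * (- (- -2)))
step 3: mul_neg (→) rewrites ((- (- (- a))) * (- (- -2))) into (- ((- (- a)) * (- (- -2))))
step 4: neg_neg (→) rewrites (- (- -2)) into -2, now (- ((- (- a)) * -2))
step 5: neg_neg (→) rewrites (- (- a)) into a, reaching cost 4 (bound 4)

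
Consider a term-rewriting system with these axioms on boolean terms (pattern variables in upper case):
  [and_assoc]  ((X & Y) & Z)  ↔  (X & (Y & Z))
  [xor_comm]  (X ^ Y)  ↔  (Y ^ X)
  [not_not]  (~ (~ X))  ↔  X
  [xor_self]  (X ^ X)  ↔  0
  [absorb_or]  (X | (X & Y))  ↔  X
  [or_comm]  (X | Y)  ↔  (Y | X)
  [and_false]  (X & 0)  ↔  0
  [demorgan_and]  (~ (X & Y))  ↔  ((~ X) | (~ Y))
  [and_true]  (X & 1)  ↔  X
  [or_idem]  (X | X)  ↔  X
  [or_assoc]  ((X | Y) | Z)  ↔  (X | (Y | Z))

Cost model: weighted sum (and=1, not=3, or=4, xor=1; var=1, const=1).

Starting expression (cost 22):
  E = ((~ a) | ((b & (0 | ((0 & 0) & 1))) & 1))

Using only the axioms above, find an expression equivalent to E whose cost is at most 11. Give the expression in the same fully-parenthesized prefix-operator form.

((~ a) | (b & 0))   [cost 11]

(1) (0 & 0)  =[and_false →]=  0    ⊢ ((~ a) | ((b & (0 | (0 & 1))) & 1))
(2) (0 | (0 & 1))  =[absorb_or →]=  0    ⊢ ((~ a) | ((b & 0) & 1))
(3) ((b & 0) & 1)  =[and_true →]=  (b & 0)    ⊢ cost 11, within 11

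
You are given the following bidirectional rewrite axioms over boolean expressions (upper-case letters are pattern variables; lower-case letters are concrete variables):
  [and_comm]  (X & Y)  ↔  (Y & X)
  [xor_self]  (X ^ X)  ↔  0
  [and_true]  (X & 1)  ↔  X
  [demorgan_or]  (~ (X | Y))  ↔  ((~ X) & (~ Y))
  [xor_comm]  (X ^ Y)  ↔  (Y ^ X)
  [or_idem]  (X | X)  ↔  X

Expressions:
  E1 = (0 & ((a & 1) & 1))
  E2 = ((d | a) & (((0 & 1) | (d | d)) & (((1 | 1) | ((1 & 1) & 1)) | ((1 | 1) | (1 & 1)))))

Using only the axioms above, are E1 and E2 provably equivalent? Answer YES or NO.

NO

Every axiom is a valid identity, so a rewrite proof would force E1 and E2 to agree under every assignment.
At a=0, d=1: E1 = 0 but E2 = 1; they differ, so no derivation exists.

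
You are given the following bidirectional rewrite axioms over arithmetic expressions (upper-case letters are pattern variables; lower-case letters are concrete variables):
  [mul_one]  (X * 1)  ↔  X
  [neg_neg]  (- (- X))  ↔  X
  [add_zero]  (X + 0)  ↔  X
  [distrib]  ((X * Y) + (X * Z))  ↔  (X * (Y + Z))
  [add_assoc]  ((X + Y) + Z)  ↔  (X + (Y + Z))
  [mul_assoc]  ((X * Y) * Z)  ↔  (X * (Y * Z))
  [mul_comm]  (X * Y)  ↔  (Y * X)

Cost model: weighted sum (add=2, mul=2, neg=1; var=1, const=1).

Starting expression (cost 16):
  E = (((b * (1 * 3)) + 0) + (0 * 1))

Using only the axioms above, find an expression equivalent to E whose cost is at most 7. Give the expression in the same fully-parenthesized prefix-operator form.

step 1: mul_one (→) rewrites (0 * 1) into 0, now (((b * (1 * 3)) + 0) + 0)
step 2: add_zero (→) rewrites (((b * (1 * 3)) + 0) + 0) into ((b * (1 * 3)) + 0)
step 3: add_zero (→) rewrites ((b * (1 * 3)) + 0) into (b * (1 * 3)), reaching cost 7 (bound 7)

(b * (1 * 3))   [cost 7]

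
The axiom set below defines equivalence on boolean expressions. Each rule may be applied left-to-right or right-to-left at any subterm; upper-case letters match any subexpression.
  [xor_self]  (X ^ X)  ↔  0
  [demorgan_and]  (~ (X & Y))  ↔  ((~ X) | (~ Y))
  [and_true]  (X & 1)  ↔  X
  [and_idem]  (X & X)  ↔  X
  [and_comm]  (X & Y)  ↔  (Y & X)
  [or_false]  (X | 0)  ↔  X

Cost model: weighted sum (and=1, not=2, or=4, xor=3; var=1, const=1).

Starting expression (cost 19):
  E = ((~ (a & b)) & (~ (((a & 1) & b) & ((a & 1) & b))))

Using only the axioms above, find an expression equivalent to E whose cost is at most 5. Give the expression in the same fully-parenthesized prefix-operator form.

(~ (a & b))   [cost 5]

1. [and_idem →] (((a & 1) & b) & ((a & 1) & b))  →  ((a & 1) & b);  E = ((~ (a & b)) & (~ ((a & 1) & b)))
2. [and_true →] (a & 1)  →  a;  E = ((~ (a & b)) & (~ (a & b)))
3. [and_idem →] ((~ (a & b)) & (~ (a & b)))  →  (~ (a & b));  cost 5 ≤ 5, done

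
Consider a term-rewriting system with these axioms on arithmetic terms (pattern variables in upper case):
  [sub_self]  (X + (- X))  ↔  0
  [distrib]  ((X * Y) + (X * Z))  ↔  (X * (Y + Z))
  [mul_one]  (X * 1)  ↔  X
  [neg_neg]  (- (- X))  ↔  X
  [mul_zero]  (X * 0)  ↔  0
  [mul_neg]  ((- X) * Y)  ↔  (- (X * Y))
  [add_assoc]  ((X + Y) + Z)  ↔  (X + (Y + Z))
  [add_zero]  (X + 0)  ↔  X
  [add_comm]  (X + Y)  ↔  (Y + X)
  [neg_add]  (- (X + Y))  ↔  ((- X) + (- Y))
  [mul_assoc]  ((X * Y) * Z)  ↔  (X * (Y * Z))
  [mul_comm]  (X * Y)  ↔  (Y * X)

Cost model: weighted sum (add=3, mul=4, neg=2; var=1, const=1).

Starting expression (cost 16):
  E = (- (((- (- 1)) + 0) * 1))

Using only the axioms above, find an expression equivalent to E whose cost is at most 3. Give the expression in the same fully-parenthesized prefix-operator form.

(- 1)   [cost 3]

step 1: neg_neg (→) rewrites (- (- 1)) into 1, now (- ((1 + 0) * 1))
step 2: add_zero (→) rewrites (1 + 0) into 1, now (- (1 * 1))
step 3: mul_one (→) rewrites (1 * 1) into 1, reaching cost 3 (bound 3)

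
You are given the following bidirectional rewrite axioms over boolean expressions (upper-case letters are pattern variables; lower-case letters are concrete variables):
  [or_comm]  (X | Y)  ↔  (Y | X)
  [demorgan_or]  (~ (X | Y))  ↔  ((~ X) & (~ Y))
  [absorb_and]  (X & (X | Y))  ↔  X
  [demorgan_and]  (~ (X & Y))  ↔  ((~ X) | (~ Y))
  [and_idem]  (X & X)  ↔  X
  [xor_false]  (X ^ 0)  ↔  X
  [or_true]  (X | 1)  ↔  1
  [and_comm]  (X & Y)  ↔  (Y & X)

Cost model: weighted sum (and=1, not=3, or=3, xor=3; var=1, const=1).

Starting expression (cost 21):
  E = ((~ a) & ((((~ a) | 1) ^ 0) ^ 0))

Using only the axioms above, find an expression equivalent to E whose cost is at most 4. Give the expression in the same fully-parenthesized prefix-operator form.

1. [xor_false →] ((((~ a) | 1) ^ 0) ^ 0)  →  (((~ a) | 1) ^ 0);  E = ((~ a) & (((~ a) | 1) ^ 0))
2. [xor_false →] (((~ a) | 1) ^ 0)  →  ((~ a) | 1);  E = ((~ a) & ((~ a) | 1))
3. [absorb_and →] ((~ a) & ((~ a) | 1))  →  (~ a);  cost 4 ≤ 4, done

(~ a)   [cost 4]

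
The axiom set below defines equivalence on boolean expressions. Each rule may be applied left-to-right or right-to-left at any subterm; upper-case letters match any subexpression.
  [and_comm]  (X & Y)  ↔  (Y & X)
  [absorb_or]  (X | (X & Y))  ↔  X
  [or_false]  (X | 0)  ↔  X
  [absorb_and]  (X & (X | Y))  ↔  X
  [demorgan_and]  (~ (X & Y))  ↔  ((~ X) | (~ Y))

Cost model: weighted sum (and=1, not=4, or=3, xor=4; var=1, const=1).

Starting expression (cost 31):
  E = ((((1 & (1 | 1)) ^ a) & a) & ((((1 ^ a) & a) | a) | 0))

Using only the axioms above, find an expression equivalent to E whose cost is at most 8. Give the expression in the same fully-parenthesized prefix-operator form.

((1 ^ a) & a)   [cost 8]

(1) (1 & (1 | 1))  =[absorb_and →]=  1    ⊢ (((1 ^ a) & a) & ((((1 ^ a) & a) | a) | 0))
(2) ((((1 ^ a) & a) | a) | 0)  =[or_false →]=  (((1 ^ a) & a) | a)    ⊢ (((1 ^ a) & a) & (((1 ^ a) & a) | a))
(3) (((1 ^ a) & a) & (((1 ^ a) & a) | a))  =[absorb_and →]=  ((1 ^ a) & a)    ⊢ cost 8, within 8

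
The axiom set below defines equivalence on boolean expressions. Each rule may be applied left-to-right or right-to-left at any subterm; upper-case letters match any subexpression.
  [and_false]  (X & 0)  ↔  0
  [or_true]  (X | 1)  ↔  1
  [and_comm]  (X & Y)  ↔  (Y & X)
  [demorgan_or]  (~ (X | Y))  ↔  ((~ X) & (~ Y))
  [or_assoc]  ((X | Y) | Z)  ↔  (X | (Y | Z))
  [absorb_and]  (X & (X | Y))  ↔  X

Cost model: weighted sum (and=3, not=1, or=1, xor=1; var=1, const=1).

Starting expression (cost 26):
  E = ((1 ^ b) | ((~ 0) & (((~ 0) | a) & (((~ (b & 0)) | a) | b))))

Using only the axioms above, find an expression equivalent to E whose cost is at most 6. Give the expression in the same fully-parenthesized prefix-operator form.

((1 ^ b) | (~ 0))   [cost 6]

step 1: and_false (→) rewrites (b & 0) into 0, now ((1 ^ b) | ((~ 0) & (((~ 0) | a) & (((~ 0) | a) | b))))
step 2: absorb_and (→) rewrites (((~ 0) | a) & (((~ 0) | a) | b)) into ((~ 0) | a), now ((1 ^ b) | ((~ 0) & ((~ 0) | a)))
step 3: absorb_and (→) rewrites ((~ 0) & ((~ 0) | a)) into (~ 0), reaching cost 6 (bound 6)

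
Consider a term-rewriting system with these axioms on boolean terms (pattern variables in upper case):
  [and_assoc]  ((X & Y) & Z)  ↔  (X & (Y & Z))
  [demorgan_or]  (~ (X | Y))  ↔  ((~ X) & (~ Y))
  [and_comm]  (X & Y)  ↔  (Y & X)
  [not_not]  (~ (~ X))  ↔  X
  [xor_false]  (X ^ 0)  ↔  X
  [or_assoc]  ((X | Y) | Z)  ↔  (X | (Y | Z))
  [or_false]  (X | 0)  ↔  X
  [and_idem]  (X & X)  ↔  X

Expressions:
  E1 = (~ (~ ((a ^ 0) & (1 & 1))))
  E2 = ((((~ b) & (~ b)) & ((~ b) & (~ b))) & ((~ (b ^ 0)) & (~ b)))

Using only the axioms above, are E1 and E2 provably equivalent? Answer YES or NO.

NO

Every axiom is a valid identity, so a rewrite proof would force E1 and E2 to agree under every assignment.
At a=0, b=0: E1 = 0 but E2 = 1; they differ, so no derivation exists.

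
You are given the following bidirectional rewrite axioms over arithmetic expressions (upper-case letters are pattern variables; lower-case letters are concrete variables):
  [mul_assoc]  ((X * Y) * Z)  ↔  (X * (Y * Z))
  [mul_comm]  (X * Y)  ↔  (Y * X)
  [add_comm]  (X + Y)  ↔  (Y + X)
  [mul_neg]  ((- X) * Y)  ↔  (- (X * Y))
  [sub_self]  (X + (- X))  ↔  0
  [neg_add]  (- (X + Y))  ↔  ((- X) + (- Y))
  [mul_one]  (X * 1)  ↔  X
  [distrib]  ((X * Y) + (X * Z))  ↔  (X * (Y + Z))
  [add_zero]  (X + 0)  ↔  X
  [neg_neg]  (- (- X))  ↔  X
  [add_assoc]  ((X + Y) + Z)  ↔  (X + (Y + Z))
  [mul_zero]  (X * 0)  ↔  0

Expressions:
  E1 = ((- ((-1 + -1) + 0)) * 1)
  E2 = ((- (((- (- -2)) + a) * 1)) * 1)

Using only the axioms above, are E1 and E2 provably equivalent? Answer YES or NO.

All listed rules preserve value, hence provable equivalence implies equal values everywhere; look for a separating assignment.
a=1 gives E1 ↦ 2, E2 ↦ 1; values differ ⇒ not provably equivalent.

NO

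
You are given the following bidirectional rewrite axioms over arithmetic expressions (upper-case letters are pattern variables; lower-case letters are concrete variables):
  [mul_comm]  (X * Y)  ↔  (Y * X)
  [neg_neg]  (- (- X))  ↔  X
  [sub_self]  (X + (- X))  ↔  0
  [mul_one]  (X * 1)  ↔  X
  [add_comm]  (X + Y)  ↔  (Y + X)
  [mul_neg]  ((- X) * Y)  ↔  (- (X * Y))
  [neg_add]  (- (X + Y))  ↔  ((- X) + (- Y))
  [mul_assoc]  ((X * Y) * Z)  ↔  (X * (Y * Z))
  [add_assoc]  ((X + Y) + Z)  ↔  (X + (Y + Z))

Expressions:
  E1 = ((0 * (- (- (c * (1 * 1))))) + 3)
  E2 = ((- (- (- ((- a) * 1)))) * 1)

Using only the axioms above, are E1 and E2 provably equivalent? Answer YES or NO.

Every axiom is a valid identity, so a rewrite proof would force E1 and E2 to agree under every assignment.
At a=0, c=0: E1 = 3 but E2 = 0; they differ, so no derivation exists.

NO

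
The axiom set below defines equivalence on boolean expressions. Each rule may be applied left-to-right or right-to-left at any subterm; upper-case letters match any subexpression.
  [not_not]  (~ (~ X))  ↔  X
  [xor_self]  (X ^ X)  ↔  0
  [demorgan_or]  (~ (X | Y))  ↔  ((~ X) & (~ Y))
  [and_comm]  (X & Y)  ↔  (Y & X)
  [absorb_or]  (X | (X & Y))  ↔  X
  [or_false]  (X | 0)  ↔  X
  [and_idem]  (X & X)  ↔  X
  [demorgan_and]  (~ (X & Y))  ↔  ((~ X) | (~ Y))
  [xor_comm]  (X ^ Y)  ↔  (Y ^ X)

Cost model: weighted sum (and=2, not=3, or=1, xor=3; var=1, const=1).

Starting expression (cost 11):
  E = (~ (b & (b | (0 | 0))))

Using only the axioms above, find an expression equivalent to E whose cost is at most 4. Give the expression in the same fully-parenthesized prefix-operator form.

(~ b)   [cost 4]

1. [or_false →] (0 | 0)  →  0;  E = (~ (b & (b | 0)))
2. [or_false →] (b | 0)  →  b;  E = (~ (b & b))
3. [and_idem →] (b & b)  →  b;  cost 4 ≤ 4, done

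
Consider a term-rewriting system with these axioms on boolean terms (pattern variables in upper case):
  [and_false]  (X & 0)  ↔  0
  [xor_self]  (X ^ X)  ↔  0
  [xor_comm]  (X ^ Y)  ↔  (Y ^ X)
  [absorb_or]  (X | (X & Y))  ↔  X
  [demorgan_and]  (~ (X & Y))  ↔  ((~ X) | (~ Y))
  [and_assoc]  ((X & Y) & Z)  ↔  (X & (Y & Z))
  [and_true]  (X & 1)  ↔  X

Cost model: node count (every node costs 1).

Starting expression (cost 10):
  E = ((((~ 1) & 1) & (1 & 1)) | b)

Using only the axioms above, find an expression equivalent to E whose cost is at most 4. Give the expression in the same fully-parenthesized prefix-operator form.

((~ 1) | b)   [cost 4]

1. [and_true →] (1 & 1)  →  1;  E = ((((~ 1) & 1) & 1) | b)
2. [and_true →] ((~ 1) & 1)  →  (~ 1);  E = (((~ 1) & 1) | b)
3. [and_true →] ((~ 1) & 1)  →  (~ 1);  cost 4 ≤ 4, done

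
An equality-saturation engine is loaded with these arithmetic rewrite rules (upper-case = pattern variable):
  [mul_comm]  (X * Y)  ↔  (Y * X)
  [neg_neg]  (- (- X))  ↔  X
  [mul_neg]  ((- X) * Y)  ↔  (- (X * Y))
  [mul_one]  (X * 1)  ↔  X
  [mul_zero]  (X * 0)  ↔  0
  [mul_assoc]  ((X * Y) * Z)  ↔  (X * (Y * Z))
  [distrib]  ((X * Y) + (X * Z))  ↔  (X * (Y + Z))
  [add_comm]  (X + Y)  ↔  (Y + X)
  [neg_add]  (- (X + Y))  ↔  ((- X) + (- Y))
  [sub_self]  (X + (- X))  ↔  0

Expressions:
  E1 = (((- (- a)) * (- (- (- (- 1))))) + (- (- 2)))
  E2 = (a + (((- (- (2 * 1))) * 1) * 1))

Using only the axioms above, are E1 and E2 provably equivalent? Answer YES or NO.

YES

step 1: neg_neg (→) rewrites (- (- 1)) into 1, now (((- (- a)) * (- (- 1))) + (- (- 2)))
step 2: mul_neg (→) rewrites ((- (- a)) * (- (- 1))) into (- ((- a) * (- (- 1)))), now ((- ((- a) * (- (- 1)))) + (- (- 2)))
step 3: neg_neg (→) rewrites (- (- 1)) into 1, now ((- ((- a) * 1)) + (- (- 2)))
step 4: neg_neg (→) rewrites (- (- 2)) into 2, now ((- ((- a) * 1)) + 2)
step 5: mul_one (→) rewrites ((- a) * 1) into (- a), now ((- (- a)) + 2)
step 6: neg_neg (→) rewrites (- (- a)) into a, now (a + 2)
step 7: mul_one (←) rewrites 2 into (2 * 1), now (a + (2 * 1))
step 8: mul_one (←) rewrites 2 into (2 * 1), now (a + ((2 * 1) * 1))
step 9: neg_neg (←) rewrites (2 * 1) into (- (- (2 * 1))), now (a + ((- (- (2 * 1))) * 1))
step 10: mul_one (←) rewrites ((- (- (2 * 1))) * 1) into (((- (- (2 * 1))) * 1) * 1), which is E2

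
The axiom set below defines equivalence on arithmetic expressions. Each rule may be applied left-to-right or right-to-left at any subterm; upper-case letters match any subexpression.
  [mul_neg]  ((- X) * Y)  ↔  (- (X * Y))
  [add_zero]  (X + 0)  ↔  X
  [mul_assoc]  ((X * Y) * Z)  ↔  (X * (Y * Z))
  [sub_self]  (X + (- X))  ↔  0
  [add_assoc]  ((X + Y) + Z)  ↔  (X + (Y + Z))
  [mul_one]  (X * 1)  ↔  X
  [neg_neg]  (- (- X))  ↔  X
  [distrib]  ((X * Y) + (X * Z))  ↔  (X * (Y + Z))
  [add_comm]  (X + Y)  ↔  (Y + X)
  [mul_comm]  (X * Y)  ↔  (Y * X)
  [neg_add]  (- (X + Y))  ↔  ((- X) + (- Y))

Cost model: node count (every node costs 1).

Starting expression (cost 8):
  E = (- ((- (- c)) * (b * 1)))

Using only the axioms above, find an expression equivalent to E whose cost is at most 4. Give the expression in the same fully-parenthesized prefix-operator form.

(- (c * b))   [cost 4]

(1) (- (- c))  =[neg_neg →]=  c    ⊢ (- (c * (b * 1)))
(2) (b * 1)  =[mul_one →]=  b    ⊢ cost 4, within 4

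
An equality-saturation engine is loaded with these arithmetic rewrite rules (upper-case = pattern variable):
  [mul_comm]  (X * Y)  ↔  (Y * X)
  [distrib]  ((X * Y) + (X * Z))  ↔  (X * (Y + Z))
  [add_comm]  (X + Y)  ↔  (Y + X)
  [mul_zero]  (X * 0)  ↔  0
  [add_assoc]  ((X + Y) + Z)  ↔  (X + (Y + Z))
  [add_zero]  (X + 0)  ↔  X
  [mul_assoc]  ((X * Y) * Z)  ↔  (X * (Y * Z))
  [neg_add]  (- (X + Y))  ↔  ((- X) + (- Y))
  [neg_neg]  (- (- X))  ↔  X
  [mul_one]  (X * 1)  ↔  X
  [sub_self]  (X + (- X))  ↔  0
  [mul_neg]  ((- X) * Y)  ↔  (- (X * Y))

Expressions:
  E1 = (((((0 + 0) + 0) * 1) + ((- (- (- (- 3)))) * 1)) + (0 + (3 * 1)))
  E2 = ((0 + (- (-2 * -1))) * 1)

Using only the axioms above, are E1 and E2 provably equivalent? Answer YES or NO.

Every axiom is a valid identity, so a rewrite proof would force E1 and E2 to agree under every assignment.
At the empty assignment (no variables occur): E1 = 6 but E2 = -2; they differ, so no derivation exists.

NO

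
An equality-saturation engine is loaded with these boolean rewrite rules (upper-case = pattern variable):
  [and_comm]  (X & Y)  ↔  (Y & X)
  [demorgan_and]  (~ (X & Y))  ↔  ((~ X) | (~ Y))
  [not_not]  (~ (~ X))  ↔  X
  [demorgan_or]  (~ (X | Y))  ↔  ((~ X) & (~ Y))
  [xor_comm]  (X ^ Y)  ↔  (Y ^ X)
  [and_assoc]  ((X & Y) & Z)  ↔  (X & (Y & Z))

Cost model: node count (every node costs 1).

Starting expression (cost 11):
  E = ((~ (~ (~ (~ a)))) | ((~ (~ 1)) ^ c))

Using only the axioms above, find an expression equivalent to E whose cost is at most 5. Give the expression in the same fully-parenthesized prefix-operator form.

(a | (1 ^ c))   [cost 5]

(1) (~ (~ a))  =[not_not →]=  a    ⊢ ((~ (~ a)) | ((~ (~ 1)) ^ c))
(2) (~ (~ a))  =[not_not →]=  a    ⊢ (a | ((~ (~ 1)) ^ c))
(3) (~ (~ 1))  =[not_not →]=  1    ⊢ cost 5, within 5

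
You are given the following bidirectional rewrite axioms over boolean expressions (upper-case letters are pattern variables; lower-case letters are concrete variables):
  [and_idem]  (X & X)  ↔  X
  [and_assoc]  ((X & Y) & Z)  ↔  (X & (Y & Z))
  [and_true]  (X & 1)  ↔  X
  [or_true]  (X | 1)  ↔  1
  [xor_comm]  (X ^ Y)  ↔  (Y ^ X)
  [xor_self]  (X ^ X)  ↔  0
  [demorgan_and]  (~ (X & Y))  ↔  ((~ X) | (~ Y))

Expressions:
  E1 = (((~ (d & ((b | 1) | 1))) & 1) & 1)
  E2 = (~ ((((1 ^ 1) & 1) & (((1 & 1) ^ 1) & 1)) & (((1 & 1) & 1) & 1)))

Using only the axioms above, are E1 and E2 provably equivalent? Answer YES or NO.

NO

All listed rules preserve value, hence provable equivalence implies equal values everywhere; look for a separating assignment.
b=0, d=1 gives E1 ↦ 0, E2 ↦ 1; values differ ⇒ not provably equivalent.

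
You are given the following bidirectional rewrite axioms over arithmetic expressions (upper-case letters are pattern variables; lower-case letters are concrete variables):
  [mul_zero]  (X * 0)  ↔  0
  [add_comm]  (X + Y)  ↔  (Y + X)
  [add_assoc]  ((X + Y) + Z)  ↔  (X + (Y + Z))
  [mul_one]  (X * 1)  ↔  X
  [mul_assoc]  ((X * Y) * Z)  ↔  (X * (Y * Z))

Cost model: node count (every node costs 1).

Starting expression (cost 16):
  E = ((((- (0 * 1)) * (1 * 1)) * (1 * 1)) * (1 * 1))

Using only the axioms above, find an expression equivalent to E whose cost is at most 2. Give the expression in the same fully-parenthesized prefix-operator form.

(- 0)   [cost 2]

(1) (0 * 1)  =[mul_one →]=  0    ⊢ ((((- 0) * (1 * 1)) * (1 * 1)) * (1 * 1))
(2) (1 * 1)  =[mul_one →]=  1    ⊢ ((((- 0) * (1 * 1)) * (1 * 1)) * 1)
(3) ((((- 0) * (1 * 1)) * (1 * 1)) * 1)  =[mul_one →]=  (((- 0) * (1 * 1)) * (1 * 1))
(4) (1 * 1)  =[mul_one →]=  1    ⊢ (((- 0) * 1) * (1 * 1))
(5) (1 * 1)  =[mul_one →]=  1    ⊢ (((- 0) * 1) * 1)
(6) (((- 0) * 1) * 1)  =[mul_one →]=  ((- 0) * 1)
(7) ((- 0) * 1)  =[mul_one →]=  (- 0)    ⊢ cost 2, within 2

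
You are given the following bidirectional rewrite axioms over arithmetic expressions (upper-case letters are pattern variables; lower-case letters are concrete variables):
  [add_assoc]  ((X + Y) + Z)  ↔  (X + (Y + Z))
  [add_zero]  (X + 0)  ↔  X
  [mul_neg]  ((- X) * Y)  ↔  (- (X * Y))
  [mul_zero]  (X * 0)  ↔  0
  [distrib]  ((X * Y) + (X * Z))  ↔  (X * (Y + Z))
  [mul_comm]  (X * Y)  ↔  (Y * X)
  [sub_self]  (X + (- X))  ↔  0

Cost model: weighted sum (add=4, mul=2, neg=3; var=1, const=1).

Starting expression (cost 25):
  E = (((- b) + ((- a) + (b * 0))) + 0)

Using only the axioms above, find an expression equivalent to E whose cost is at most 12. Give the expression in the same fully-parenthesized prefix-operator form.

(1) (b * 0)  =[mul_zero →]=  0    ⊢ (((- b) + ((- a) + 0)) + 0)
(2) (((- b) + ((- a) + 0)) + 0)  =[add_zero →]=  ((- b) + ((- a) + 0))
(3) ((- a) + 0)  =[add_zero →]=  (- a)    ⊢ cost 12, within 12

((- b) + (- a))   [cost 12]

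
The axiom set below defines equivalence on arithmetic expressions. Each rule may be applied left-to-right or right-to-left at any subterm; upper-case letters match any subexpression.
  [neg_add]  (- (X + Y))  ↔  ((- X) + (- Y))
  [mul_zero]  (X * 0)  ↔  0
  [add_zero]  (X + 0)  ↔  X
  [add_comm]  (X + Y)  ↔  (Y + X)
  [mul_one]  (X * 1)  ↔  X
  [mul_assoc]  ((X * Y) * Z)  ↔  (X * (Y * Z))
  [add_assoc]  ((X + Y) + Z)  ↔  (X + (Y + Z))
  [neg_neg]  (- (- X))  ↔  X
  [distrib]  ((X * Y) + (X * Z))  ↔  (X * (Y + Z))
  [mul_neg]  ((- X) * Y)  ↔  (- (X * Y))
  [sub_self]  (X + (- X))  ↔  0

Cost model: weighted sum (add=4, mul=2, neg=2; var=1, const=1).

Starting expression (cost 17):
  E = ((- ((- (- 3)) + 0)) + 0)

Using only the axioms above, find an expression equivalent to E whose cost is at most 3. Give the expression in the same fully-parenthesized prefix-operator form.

step 1: add_zero (→) rewrites ((- ((- (- 3)) + 0)) + 0) into (- ((- (- 3)) + 0))
step 2: neg_neg (→) rewrites (- (- 3)) into 3, now (- (3 + 0))
step 3: add_zero (→) rewrites (3 + 0) into 3, reaching cost 3 (bound 3)

(- 3)   [cost 3]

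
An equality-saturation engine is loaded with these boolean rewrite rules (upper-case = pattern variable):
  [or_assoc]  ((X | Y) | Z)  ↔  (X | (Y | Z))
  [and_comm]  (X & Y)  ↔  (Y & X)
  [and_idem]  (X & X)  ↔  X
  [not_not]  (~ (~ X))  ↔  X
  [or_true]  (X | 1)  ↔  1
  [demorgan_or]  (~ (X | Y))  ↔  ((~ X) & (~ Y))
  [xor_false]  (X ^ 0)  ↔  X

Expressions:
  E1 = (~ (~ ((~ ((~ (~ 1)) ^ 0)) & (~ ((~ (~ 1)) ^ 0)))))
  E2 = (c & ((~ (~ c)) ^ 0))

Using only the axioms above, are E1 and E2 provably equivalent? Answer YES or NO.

Every axiom is a valid identity, so a rewrite proof would force E1 and E2 to agree under every assignment.
At c=1: E1 = 0 but E2 = 1; they differ, so no derivation exists.

NO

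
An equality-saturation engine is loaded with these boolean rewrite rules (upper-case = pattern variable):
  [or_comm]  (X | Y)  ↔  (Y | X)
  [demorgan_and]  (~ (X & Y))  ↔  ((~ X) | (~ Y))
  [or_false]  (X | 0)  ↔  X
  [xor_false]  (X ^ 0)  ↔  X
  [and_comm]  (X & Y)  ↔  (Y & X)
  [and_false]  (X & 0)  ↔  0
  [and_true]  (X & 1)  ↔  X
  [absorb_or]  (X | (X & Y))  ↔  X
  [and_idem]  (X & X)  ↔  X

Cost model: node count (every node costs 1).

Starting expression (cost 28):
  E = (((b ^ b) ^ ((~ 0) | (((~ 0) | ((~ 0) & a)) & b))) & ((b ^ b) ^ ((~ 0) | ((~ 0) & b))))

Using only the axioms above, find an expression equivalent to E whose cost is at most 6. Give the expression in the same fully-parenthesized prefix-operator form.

1. [absorb_or →] ((~ 0) | ((~ 0) & a))  →  (~ 0);  E = (((b ^ b) ^ ((~ 0) | ((~ 0) & b))) & ((b ^ b) ^ ((~ 0) | ((~ 0) & b))))
2. [and_idem →] (((b ^ b) ^ ((~ 0) | ((~ 0) & b))) & ((b ^ b) ^ ((~ 0) | ((~ 0) & b))))  →  ((b ^ b) ^ ((~ 0) | ((~ 0) & b)))
3. [absorb_or →] ((~ 0) | ((~ 0) & b))  →  (~ 0);  cost 6 ≤ 6, done

((b ^ b) ^ (~ 0))   [cost 6]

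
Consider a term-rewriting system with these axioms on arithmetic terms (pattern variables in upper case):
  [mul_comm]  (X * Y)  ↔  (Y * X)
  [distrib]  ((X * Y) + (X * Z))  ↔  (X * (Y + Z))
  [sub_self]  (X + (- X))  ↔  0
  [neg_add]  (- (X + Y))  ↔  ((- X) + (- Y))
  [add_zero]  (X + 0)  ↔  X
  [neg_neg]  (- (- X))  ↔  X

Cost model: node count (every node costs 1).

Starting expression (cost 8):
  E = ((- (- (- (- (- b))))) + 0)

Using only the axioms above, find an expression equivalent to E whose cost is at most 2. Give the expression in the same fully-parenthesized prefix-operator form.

step 1: neg_neg (→) rewrites (- (- (- b))) into (- b), now ((- (- (- b))) + 0)
step 2: neg_neg (→) rewrites (- (- (- b))) into (- b), now ((- b) + 0)
step 3: add_zero (→) rewrites ((- b) + 0) into (- b), reaching cost 2 (bound 2)

(- b)   [cost 2]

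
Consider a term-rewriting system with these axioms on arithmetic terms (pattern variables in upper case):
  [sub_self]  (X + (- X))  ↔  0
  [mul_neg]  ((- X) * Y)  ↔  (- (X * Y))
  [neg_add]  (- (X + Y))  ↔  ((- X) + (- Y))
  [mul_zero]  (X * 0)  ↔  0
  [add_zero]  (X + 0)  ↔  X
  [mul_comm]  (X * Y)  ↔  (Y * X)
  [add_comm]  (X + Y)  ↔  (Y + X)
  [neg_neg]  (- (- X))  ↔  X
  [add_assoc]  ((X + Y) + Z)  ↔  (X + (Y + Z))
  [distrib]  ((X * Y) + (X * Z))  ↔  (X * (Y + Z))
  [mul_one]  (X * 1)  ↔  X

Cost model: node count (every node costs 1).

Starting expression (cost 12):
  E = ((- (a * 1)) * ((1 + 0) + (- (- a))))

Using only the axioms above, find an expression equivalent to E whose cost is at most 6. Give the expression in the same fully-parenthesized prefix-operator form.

1. [add_zero →] (1 + 0)  →  1;  E = ((- (a * 1)) * (1 + (- (- a))))
2. [mul_one →] (a * 1)  →  a;  E = ((- a) * (1 + (- (- a))))
3. [neg_neg →] (- (- a))  →  a;  cost 6 ≤ 6, done

((- a) * (1 + a))   [cost 6]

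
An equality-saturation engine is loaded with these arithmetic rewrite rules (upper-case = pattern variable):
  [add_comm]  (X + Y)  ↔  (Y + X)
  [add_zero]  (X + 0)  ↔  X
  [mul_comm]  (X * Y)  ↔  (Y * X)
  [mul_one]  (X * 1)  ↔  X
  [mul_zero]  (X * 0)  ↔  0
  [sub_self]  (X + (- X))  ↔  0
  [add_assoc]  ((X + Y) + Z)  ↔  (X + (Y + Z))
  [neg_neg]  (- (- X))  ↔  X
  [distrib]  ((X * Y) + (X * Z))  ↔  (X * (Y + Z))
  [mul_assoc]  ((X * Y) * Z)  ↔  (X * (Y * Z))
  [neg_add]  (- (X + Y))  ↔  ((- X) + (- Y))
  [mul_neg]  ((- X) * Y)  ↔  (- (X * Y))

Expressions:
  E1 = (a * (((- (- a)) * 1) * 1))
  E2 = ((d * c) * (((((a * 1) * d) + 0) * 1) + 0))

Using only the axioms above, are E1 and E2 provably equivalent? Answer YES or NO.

NO

All listed rules preserve value, hence provable equivalence implies equal values everywhere; look for a separating assignment.
a=1, c=0, d=0 gives E1 ↦ 1, E2 ↦ 0; values differ ⇒ not provably equivalent.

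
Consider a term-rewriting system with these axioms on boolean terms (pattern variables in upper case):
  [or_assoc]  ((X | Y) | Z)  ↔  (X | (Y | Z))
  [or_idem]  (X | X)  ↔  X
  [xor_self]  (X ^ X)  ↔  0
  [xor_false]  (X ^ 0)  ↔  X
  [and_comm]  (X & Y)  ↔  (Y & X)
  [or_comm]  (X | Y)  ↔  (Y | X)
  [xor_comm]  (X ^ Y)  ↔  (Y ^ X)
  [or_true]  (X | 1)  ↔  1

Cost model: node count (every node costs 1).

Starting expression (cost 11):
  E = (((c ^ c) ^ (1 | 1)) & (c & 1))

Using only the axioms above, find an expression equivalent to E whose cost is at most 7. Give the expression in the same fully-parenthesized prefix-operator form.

((1 ^ 0) & (c & 1))   [cost 7]

(1) (c ^ c)  =[xor_self →]=  0    ⊢ ((0 ^ (1 | 1)) & (c & 1))
(2) (0 ^ (1 | 1))  =[xor_comm →]=  ((1 | 1) ^ 0)    ⊢ (((1 | 1) ^ 0) & (c & 1))
(3) (1 | 1)  =[or_idem →]=  1    ⊢ cost 7, within 7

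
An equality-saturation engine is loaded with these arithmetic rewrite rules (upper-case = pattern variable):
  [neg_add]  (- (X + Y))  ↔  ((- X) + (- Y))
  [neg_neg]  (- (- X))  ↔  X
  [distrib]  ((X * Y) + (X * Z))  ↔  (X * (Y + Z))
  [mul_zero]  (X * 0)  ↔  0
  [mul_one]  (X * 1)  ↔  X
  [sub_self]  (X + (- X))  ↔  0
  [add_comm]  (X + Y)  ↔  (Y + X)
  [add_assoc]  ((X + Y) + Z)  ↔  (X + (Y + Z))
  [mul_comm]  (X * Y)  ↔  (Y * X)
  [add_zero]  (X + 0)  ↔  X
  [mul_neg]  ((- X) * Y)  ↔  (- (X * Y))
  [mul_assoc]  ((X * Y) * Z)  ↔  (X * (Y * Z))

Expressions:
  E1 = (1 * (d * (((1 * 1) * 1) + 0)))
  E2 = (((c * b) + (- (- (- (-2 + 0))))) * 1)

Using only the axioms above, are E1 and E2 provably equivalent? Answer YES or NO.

All listed rules preserve value, hence provable equivalence implies equal values everywhere; look for a separating assignment.
b=0, c=0, d=0 gives E1 ↦ 0, E2 ↦ 2; values differ ⇒ not provably equivalent.

NO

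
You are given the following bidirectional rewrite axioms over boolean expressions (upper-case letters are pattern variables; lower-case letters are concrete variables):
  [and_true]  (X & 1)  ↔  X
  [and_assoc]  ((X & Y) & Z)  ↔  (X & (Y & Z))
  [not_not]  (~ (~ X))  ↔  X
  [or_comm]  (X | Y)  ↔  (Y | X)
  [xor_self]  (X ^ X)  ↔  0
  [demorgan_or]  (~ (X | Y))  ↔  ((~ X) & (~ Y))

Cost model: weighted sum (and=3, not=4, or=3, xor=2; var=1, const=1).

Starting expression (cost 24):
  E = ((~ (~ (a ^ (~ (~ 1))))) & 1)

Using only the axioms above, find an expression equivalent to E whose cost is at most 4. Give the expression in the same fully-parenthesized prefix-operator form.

(a ^ 1)   [cost 4]

1. [not_not →] (~ (~ 1))  →  1;  E = ((~ (~ (a ^ 1))) & 1)
2. [not_not →] (~ (~ (a ^ 1)))  →  (a ^ 1);  E = ((a ^ 1) & 1)
3. [and_true →] ((a ^ 1) & 1)  →  (a ^ 1);  cost 4 ≤ 4, done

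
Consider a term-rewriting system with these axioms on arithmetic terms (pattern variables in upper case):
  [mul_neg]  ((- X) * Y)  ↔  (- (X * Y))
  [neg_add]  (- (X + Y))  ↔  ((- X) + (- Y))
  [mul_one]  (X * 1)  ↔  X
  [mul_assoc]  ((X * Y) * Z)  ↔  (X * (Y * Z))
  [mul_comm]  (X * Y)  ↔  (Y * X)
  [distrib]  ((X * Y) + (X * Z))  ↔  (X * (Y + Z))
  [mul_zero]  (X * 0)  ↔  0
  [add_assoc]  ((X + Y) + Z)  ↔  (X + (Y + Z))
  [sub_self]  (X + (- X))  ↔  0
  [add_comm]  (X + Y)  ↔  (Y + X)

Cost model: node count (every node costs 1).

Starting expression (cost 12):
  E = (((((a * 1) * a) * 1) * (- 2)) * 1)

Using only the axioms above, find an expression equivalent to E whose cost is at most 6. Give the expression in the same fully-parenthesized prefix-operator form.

step 1: mul_one (→) rewrites (((a * 1) * a) * 1) into ((a * 1) * a), now ((((a * 1) * a) * (- 2)) * 1)
step 2: mul_one (→) rewrites (a * 1) into a, now (((a * a) * (- 2)) * 1)
step 3: mul_one (→) rewrites (((a * a) * (- 2)) * 1) into ((a * a) * (- 2)), reaching cost 6 (bound 6)

((a * a) * (- 2))   [cost 6]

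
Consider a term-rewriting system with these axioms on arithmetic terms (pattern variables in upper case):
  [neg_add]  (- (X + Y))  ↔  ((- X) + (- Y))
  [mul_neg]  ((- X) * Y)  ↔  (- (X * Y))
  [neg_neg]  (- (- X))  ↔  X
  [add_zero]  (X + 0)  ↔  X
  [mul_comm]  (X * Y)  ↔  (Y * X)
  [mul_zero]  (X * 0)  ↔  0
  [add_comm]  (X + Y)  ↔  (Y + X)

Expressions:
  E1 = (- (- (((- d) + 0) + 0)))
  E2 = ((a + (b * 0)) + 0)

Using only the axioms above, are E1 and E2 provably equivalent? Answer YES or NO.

The axioms are sound identities: if E1 ↔* E2 then E1 and E2 evaluate identically under any assignment.
Under a=0, b=0, d=1: E1 evaluates to -1, E2 to 0. Distinct ⇒ no rewrite sequence connects them.

NO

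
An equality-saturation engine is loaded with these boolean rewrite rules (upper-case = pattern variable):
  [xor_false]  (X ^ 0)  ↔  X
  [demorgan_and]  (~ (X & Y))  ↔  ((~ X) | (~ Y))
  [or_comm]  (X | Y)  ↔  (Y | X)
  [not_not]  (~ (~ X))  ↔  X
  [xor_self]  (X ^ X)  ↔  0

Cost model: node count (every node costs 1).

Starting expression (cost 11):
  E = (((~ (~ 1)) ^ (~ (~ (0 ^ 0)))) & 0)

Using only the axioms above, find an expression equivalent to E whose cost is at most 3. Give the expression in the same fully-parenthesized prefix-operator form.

(1 & 0)   [cost 3]

1. [not_not →] (~ (~ (0 ^ 0)))  →  (0 ^ 0);  E = (((~ (~ 1)) ^ (0 ^ 0)) & 0)
2. [xor_false →] (0 ^ 0)  →  0;  E = (((~ (~ 1)) ^ 0) & 0)
3. [not_not →] (~ (~ 1))  →  1;  E = ((1 ^ 0) & 0)
4. [xor_false →] (1 ^ 0)  →  1;  cost 3 ≤ 3, done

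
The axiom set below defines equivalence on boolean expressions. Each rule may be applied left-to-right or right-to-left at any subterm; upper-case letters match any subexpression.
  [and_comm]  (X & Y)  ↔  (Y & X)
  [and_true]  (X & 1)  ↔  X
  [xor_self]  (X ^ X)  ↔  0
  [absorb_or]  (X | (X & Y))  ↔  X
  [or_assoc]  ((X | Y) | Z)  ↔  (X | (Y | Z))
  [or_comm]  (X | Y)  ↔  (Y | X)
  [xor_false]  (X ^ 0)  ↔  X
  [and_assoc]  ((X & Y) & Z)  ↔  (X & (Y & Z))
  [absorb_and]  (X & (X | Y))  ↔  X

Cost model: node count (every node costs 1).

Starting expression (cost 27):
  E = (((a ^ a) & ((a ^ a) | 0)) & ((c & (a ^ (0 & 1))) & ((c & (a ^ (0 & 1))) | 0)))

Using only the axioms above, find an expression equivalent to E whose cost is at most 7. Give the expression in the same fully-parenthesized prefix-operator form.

(1) ((c & (a ^ (0 & 1))) & ((c & (a ^ (0 & 1))) | 0))  =[absorb_and →]=  (c & (a ^ (0 & 1)))    ⊢ (((a ^ a) & ((a ^ a) | 0)) & (c & (a ^ (0 & 1))))
(2) ((a ^ a) & ((a ^ a) | 0))  =[absorb_and →]=  (a ^ a)    ⊢ ((a ^ a) & (c & (a ^ (0 & 1))))
(3) (0 & 1)  =[and_true →]=  0    ⊢ ((a ^ a) & (c & (a ^ 0)))
(4) (a ^ 0)  =[xor_false →]=  a    ⊢ cost 7, within 7

((a ^ a) & (c & a))   [cost 7]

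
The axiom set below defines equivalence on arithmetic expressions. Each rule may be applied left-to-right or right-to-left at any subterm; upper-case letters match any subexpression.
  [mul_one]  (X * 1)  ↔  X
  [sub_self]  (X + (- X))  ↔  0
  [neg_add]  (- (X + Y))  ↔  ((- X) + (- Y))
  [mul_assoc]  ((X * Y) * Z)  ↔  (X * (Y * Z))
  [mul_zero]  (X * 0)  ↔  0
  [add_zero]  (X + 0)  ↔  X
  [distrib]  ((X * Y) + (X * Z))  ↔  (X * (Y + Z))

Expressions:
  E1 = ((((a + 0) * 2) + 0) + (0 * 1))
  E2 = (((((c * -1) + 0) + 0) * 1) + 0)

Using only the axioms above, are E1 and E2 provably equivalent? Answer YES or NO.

The axioms are sound identities: if E1 ↔* E2 then E1 and E2 evaluate identically under any assignment.
Under a=0, c=1: E1 evaluates to 0, E2 to -1. Distinct ⇒ no rewrite sequence connects them.

NO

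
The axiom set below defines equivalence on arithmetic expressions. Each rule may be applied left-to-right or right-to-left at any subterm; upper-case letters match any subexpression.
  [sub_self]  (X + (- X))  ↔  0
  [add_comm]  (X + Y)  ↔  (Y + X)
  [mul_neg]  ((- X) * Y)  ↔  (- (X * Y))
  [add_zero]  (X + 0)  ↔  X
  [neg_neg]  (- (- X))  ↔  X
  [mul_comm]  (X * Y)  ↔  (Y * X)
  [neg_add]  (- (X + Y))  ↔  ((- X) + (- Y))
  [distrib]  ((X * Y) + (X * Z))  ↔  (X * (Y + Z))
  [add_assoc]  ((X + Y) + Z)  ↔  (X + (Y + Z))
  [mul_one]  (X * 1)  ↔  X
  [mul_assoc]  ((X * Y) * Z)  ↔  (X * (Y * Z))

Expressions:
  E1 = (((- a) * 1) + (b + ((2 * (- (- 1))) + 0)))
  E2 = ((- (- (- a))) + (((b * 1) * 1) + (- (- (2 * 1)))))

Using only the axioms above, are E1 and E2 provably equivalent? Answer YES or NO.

step 1: add_zero (→) rewrites ((2 * (- (- 1))) + 0) into (2 * (- (- 1))), now (((- a) * 1) + (b + (2 * (- (- 1)))))
step 2: neg_neg (→) rewrites (- (- 1)) into 1, now (((- a) * 1) + (b + (2 * 1)))
step 3: mul_one (→) rewrites ((- a) * 1) into (- a), now ((- a) + (b + (2 * 1)))
step 4: mul_one (→) rewrites (2 * 1) into 2, now ((- a) + (b + 2))
step 5: neg_neg (←) rewrites (- a) into (- (- (- a))), now ((- (- (- a))) + (b + 2))
step 6: mul_one (←) rewrites 2 into (2 * 1), now ((- (- (- a))) + (b + (2 * 1)))
step 7: mul_one (←) rewrites b into (b * 1), now ((- (- (- a))) + ((b * 1) + (2 * 1)))
step 8: mul_one (←) rewrites b into (b * 1), now ((- (- (- a))) + (((b * 1) * 1) + (2 * 1)))
step 9: neg_neg (←) rewrites (2 * 1) into (- (- (2 * 1))), which is E2

YES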